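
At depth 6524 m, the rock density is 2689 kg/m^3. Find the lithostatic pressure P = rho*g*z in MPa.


P = rho * g * z / 1e6
= 2689 * 9.81 * 6524 / 1e6
= 172097183.16 / 1e6
= 172.0972 MPa

172.0972


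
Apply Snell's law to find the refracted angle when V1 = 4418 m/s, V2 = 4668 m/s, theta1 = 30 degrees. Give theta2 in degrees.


sin(theta1) = sin(30 deg) = 0.5
sin(theta2) = V2/V1 * sin(theta1) = 4668/4418 * 0.5 = 0.528293
theta2 = arcsin(0.528293) = 31.8902 degrees

31.8902


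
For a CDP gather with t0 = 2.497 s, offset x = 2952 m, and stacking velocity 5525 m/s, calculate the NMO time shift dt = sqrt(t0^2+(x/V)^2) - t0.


x/Vnmo = 2952/5525 = 0.534299
(x/Vnmo)^2 = 0.285475
t0^2 = 6.235009
sqrt(6.235009 + 0.285475) = 2.553524
dt = 2.553524 - 2.497 = 0.056524

0.056524


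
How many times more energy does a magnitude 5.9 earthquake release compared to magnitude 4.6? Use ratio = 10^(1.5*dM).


M2 - M1 = 5.9 - 4.6 = 1.3
1.5 * 1.3 = 1.95
ratio = 10^1.95 = 89.13

89.13


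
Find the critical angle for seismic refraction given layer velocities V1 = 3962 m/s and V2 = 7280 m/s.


V1/V2 = 3962/7280 = 0.544231
theta_c = arcsin(0.544231) = 32.9721 degrees

32.9721


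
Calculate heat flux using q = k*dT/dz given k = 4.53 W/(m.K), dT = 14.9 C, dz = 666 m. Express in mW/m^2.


q = k * dT / dz * 1000
= 4.53 * 14.9 / 666 * 1000
= 0.101347 * 1000
= 101.3468 mW/m^2

101.3468


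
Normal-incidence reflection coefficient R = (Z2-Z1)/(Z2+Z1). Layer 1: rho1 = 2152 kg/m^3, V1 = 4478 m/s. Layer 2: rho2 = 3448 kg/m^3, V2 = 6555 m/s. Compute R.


Z1 = 2152 * 4478 = 9636656
Z2 = 3448 * 6555 = 22601640
R = (22601640 - 9636656) / (22601640 + 9636656) = 12964984 / 32238296 = 0.4022

0.4022


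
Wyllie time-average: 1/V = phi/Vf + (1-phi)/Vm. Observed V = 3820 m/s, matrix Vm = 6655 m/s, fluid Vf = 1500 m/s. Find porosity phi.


1/V - 1/Vm = 1/3820 - 1/6655 = 0.00011152
1/Vf - 1/Vm = 1/1500 - 1/6655 = 0.0005164
phi = 0.00011152 / 0.0005164 = 0.2159

0.2159


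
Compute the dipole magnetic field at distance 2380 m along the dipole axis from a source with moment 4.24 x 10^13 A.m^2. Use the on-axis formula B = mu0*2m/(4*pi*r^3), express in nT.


m = 4.24 x 10^13 = 42400000000000 A.m^2
2m = 84800000000000 A.m^2
r^3 = 2380^3 = 13481272000
B = (4pi*10^-7) * 84800000000000 / (4*pi * 13481272000) * 1e9
= 106562822.809766 / 169410660304.98 * 1e9
= 629020.763 nT

629020.763


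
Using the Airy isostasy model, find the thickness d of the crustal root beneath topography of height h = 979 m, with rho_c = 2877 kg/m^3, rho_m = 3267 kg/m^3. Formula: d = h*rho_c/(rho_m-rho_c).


rho_m - rho_c = 3267 - 2877 = 390
d = 979 * 2877 / 390
= 2816583 / 390
= 7222.01 m

7222.01


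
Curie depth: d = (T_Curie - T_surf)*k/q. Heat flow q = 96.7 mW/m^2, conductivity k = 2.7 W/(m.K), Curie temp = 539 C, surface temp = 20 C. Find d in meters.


T_Curie - T_surf = 539 - 20 = 519 C
Convert q to W/m^2: 96.7 mW/m^2 = 0.0967 W/m^2
d = 519 * 2.7 / 0.0967 = 14491.21 m

14491.21


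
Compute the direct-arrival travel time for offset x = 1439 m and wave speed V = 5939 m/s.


t = x / V
= 1439 / 5939
= 0.2423 s

0.2423


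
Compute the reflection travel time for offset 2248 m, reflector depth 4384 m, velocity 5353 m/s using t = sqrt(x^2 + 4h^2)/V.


x^2 + 4h^2 = 2248^2 + 4*4384^2 = 5053504 + 76877824 = 81931328
sqrt(81931328) = 9051.5926
t = 9051.5926 / 5353 = 1.6909 s

1.6909


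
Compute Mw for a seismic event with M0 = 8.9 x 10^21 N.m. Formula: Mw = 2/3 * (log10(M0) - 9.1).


log10(M0) = log10(8.9 x 10^21) = 21.9494
Mw = 2/3 * (21.9494 - 9.1)
= 2/3 * 12.8494
= 8.57

8.57


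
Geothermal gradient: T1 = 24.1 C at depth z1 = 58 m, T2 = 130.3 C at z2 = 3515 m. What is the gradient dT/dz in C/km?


dT = 130.3 - 24.1 = 106.2 C
dz = 3515 - 58 = 3457 m
gradient = dT/dz * 1000 = 106.2/3457 * 1000 = 30.7203 C/km

30.7203


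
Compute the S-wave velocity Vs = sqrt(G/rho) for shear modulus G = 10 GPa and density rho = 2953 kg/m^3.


Convert G to Pa: G = 10e9 Pa
Compute G/rho = 10e9 / 2953 = 3386386.7254
Vs = sqrt(3386386.7254) = 1840.21 m/s

1840.21


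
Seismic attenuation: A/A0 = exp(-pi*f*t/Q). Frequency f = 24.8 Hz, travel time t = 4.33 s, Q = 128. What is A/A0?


pi*f*t/Q = pi*24.8*4.33/128 = 2.6356
A/A0 = exp(-2.6356) = 0.071676

0.071676


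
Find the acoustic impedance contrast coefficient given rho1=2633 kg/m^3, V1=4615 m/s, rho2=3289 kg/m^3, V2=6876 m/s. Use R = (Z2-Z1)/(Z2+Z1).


Z1 = 2633 * 4615 = 12151295
Z2 = 3289 * 6876 = 22615164
R = (22615164 - 12151295) / (22615164 + 12151295) = 10463869 / 34766459 = 0.301

0.301


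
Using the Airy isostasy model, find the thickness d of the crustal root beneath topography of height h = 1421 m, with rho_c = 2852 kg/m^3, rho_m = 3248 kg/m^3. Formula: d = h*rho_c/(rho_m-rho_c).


rho_m - rho_c = 3248 - 2852 = 396
d = 1421 * 2852 / 396
= 4052692 / 396
= 10234.07 m

10234.07


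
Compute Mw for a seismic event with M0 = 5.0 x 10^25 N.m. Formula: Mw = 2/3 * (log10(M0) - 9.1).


log10(M0) = log10(5.0 x 10^25) = 25.699
Mw = 2/3 * (25.699 - 9.1)
= 2/3 * 16.599
= 11.07

11.07


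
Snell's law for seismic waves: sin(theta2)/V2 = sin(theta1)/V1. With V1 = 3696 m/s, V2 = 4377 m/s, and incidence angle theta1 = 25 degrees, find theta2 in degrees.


sin(theta1) = sin(25 deg) = 0.422618
sin(theta2) = V2/V1 * sin(theta1) = 4377/3696 * 0.422618 = 0.500487
theta2 = arcsin(0.500487) = 30.0322 degrees

30.0322


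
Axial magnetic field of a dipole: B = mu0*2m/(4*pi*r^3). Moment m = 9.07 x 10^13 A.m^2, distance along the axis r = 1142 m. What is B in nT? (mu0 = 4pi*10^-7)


m = 9.07 x 10^13 = 90700000000000 A.m^2
2m = 181400000000000 A.m^2
r^3 = 1142^3 = 1489355288
B = (4pi*10^-7) * 181400000000000 / (4*pi * 1489355288) * 1e9
= 227953962.944475 / 18715790525.46 * 1e9
= 12179766.7394 nT

12179766.7394


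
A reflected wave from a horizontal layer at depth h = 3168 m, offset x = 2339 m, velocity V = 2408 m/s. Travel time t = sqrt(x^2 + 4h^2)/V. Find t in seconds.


x^2 + 4h^2 = 2339^2 + 4*3168^2 = 5470921 + 40144896 = 45615817
sqrt(45615817) = 6753.9483
t = 6753.9483 / 2408 = 2.8048 s

2.8048


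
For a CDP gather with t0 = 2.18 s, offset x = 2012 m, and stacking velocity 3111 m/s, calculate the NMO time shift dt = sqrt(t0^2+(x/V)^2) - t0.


x/Vnmo = 2012/3111 = 0.646737
(x/Vnmo)^2 = 0.418269
t0^2 = 4.7524
sqrt(4.7524 + 0.418269) = 2.273911
dt = 2.273911 - 2.18 = 0.093911

0.093911


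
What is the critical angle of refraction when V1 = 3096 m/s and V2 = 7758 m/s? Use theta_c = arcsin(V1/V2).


V1/V2 = 3096/7758 = 0.399072
theta_c = arcsin(0.399072) = 23.5202 degrees

23.5202


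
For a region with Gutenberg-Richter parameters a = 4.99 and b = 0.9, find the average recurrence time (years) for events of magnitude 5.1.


log10(N) = 4.99 - 0.9*5.1 = 0.4
N = 10^0.4 = 2.511886
T = 1/N = 1/2.511886 = 0.3981 years

0.3981


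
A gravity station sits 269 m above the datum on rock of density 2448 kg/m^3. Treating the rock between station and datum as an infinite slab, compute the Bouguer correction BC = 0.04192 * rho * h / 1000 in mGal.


BC = 0.04192 * rho * h / 1000
= 0.04192 * 2448 * 269 / 1000
= 27.6048 mGal

27.6048


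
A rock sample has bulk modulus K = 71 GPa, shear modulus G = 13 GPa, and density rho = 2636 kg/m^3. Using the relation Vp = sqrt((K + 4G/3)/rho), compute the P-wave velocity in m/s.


First compute the effective modulus:
K + 4G/3 = 71e9 + 4*13e9/3 = 88333333333.33 Pa
Then divide by density:
88333333333.33 / 2636 = 33510369.2463 Pa/(kg/m^3)
Take the square root:
Vp = sqrt(33510369.2463) = 5788.81 m/s

5788.81


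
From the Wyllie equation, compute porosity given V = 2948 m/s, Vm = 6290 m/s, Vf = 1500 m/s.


1/V - 1/Vm = 1/2948 - 1/6290 = 0.00018023
1/Vf - 1/Vm = 1/1500 - 1/6290 = 0.00050768
phi = 0.00018023 / 0.00050768 = 0.355

0.355


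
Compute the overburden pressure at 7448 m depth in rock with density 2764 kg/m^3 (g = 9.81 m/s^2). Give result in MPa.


P = rho * g * z / 1e6
= 2764 * 9.81 * 7448 / 1e6
= 201951328.32 / 1e6
= 201.9513 MPa

201.9513


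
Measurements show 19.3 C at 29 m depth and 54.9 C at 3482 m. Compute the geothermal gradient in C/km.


dT = 54.9 - 19.3 = 35.6 C
dz = 3482 - 29 = 3453 m
gradient = dT/dz * 1000 = 35.6/3453 * 1000 = 10.3099 C/km

10.3099


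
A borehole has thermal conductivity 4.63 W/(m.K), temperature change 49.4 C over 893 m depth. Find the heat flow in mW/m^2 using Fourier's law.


q = k * dT / dz * 1000
= 4.63 * 49.4 / 893 * 1000
= 0.256128 * 1000
= 256.1277 mW/m^2

256.1277


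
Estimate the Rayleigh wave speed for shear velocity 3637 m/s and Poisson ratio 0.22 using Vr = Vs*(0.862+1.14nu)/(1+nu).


Numerator factor = 0.862 + 1.14*0.22 = 1.1128
Denominator = 1 + 0.22 = 1.22
Vr = 3637 * 1.1128 / 1.22 = 3317.42 m/s

3317.42


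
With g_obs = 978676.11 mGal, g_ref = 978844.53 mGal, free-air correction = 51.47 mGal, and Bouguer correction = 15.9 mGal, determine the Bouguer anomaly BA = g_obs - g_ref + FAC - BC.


BA = g_obs - g_ref + FAC - BC
= 978676.11 - 978844.53 + 51.47 - 15.9
= -132.85 mGal

-132.85


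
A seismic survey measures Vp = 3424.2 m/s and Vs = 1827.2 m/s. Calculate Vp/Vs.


Vp/Vs = 3424.2 / 1827.2
= 1.874

1.874


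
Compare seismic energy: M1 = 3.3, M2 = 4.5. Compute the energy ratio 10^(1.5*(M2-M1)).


M2 - M1 = 4.5 - 3.3 = 1.2
1.5 * 1.2 = 1.8
ratio = 10^1.8 = 63.1

63.1


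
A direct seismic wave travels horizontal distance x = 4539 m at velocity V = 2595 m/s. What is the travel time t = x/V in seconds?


t = x / V
= 4539 / 2595
= 1.7491 s

1.7491


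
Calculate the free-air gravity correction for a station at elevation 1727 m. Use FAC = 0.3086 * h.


FAC = 0.3086 * h
= 0.3086 * 1727
= 532.9522 mGal

532.9522


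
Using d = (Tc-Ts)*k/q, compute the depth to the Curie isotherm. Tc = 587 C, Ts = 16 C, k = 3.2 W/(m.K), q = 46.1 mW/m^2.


T_Curie - T_surf = 587 - 16 = 571 C
Convert q to W/m^2: 46.1 mW/m^2 = 0.0461 W/m^2
d = 571 * 3.2 / 0.0461 = 39635.57 m

39635.57


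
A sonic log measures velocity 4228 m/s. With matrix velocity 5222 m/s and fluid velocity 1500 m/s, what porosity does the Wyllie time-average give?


1/V - 1/Vm = 1/4228 - 1/5222 = 4.502e-05
1/Vf - 1/Vm = 1/1500 - 1/5222 = 0.00047517
phi = 4.502e-05 / 0.00047517 = 0.0947

0.0947


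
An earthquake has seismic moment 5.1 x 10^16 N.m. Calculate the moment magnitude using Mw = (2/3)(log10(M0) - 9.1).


log10(M0) = log10(5.1 x 10^16) = 16.7076
Mw = 2/3 * (16.7076 - 9.1)
= 2/3 * 7.6076
= 5.07

5.07


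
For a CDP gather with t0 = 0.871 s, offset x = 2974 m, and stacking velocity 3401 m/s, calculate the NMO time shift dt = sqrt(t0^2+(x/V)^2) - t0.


x/Vnmo = 2974/3401 = 0.874449
(x/Vnmo)^2 = 0.764661
t0^2 = 0.758641
sqrt(0.758641 + 0.764661) = 1.234221
dt = 1.234221 - 0.871 = 0.363221

0.363221


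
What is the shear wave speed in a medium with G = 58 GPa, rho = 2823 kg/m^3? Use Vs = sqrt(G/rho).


Convert G to Pa: G = 58e9 Pa
Compute G/rho = 58e9 / 2823 = 20545518.9515
Vs = sqrt(20545518.9515) = 4532.72 m/s

4532.72


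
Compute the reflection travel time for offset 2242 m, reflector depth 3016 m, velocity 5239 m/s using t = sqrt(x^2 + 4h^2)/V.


x^2 + 4h^2 = 2242^2 + 4*3016^2 = 5026564 + 36385024 = 41411588
sqrt(41411588) = 6435.1836
t = 6435.1836 / 5239 = 1.2283 s

1.2283


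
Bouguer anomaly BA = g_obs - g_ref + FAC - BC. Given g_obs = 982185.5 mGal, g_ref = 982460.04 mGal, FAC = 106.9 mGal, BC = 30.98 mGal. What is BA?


BA = g_obs - g_ref + FAC - BC
= 982185.5 - 982460.04 + 106.9 - 30.98
= -198.62 mGal

-198.62


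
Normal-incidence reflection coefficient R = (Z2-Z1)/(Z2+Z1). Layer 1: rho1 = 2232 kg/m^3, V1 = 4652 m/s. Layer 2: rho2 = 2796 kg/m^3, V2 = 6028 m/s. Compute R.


Z1 = 2232 * 4652 = 10383264
Z2 = 2796 * 6028 = 16854288
R = (16854288 - 10383264) / (16854288 + 10383264) = 6471024 / 27237552 = 0.2376

0.2376


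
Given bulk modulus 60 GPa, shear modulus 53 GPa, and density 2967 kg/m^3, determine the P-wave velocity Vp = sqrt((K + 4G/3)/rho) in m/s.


First compute the effective modulus:
K + 4G/3 = 60e9 + 4*53e9/3 = 130666666666.67 Pa
Then divide by density:
130666666666.67 / 2967 = 44039995.5061 Pa/(kg/m^3)
Take the square root:
Vp = sqrt(44039995.5061) = 6636.26 m/s

6636.26


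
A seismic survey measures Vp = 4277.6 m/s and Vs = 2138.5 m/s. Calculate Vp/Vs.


Vp/Vs = 4277.6 / 2138.5
= 2.0003

2.0003


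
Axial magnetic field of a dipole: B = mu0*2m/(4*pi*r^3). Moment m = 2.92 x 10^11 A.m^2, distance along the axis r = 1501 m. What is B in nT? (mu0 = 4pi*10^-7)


m = 2.92 x 10^11 = 292000000000 A.m^2
2m = 584000000000 A.m^2
r^3 = 1501^3 = 3381754501
B = (4pi*10^-7) * 584000000000 / (4*pi * 3381754501) * 1e9
= 733876.043879 / 42496380386.34 * 1e9
= 17269.1424 nT

17269.1424


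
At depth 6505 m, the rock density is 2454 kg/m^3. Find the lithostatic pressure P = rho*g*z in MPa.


P = rho * g * z / 1e6
= 2454 * 9.81 * 6505 / 1e6
= 156599678.7 / 1e6
= 156.5997 MPa

156.5997


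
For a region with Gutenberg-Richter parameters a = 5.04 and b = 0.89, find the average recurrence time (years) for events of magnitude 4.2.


log10(N) = 5.04 - 0.89*4.2 = 1.302
N = 10^1.302 = 20.04472
T = 1/N = 1/20.04472 = 0.0499 years

0.0499


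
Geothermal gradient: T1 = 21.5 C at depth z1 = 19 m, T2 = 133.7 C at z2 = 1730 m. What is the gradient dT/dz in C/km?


dT = 133.7 - 21.5 = 112.2 C
dz = 1730 - 19 = 1711 m
gradient = dT/dz * 1000 = 112.2/1711 * 1000 = 65.5757 C/km

65.5757


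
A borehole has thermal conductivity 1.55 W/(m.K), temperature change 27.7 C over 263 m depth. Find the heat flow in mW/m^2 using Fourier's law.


q = k * dT / dz * 1000
= 1.55 * 27.7 / 263 * 1000
= 0.163251 * 1000
= 163.251 mW/m^2

163.251


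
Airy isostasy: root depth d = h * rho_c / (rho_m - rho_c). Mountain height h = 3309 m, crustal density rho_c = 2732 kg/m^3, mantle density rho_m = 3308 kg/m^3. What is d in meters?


rho_m - rho_c = 3308 - 2732 = 576
d = 3309 * 2732 / 576
= 9040188 / 576
= 15694.77 m

15694.77


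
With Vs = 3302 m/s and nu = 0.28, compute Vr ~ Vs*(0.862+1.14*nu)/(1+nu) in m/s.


Numerator factor = 0.862 + 1.14*0.28 = 1.1812
Denominator = 1 + 0.28 = 1.28
Vr = 3302 * 1.1812 / 1.28 = 3047.13 m/s

3047.13


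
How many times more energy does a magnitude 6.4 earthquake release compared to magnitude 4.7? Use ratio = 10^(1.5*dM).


M2 - M1 = 6.4 - 4.7 = 1.7
1.5 * 1.7 = 2.55
ratio = 10^2.55 = 354.81

354.81


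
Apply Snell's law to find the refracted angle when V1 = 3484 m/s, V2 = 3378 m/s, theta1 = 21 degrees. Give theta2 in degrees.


sin(theta1) = sin(21 deg) = 0.358368
sin(theta2) = V2/V1 * sin(theta1) = 3378/3484 * 0.358368 = 0.347465
theta2 = arcsin(0.347465) = 20.3323 degrees

20.3323


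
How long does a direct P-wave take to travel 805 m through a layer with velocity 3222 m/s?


t = x / V
= 805 / 3222
= 0.2498 s

0.2498


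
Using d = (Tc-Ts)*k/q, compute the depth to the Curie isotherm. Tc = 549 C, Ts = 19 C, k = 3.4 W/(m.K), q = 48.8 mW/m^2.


T_Curie - T_surf = 549 - 19 = 530 C
Convert q to W/m^2: 48.8 mW/m^2 = 0.0488 W/m^2
d = 530 * 3.4 / 0.0488 = 36926.23 m

36926.23


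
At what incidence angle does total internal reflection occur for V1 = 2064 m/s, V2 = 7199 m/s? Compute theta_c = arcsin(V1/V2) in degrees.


V1/V2 = 2064/7199 = 0.286706
theta_c = arcsin(0.286706) = 16.6609 degrees

16.6609


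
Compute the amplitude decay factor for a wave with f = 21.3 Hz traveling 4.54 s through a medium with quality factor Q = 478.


pi*f*t/Q = pi*21.3*4.54/478 = 0.635561
A/A0 = exp(-0.635561) = 0.529638

0.529638


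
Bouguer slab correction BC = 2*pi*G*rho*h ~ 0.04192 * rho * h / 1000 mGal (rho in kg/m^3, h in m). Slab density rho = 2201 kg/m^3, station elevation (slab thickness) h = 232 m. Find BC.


BC = 0.04192 * rho * h / 1000
= 0.04192 * 2201 * 232 / 1000
= 21.4057 mGal

21.4057


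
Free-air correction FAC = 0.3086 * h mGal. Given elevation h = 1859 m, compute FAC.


FAC = 0.3086 * h
= 0.3086 * 1859
= 573.6874 mGal

573.6874


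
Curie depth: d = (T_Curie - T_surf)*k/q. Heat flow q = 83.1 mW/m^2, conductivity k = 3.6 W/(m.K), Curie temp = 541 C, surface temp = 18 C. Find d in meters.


T_Curie - T_surf = 541 - 18 = 523 C
Convert q to W/m^2: 83.1 mW/m^2 = 0.0831 W/m^2
d = 523 * 3.6 / 0.0831 = 22657.04 m

22657.04


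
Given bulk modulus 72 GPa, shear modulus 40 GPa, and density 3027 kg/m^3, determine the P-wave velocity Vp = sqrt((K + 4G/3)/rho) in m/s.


First compute the effective modulus:
K + 4G/3 = 72e9 + 4*40e9/3 = 125333333333.33 Pa
Then divide by density:
125333333333.33 / 3027 = 41405131.5934 Pa/(kg/m^3)
Take the square root:
Vp = sqrt(41405131.5934) = 6434.68 m/s

6434.68


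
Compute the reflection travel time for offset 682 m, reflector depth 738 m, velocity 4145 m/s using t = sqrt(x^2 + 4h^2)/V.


x^2 + 4h^2 = 682^2 + 4*738^2 = 465124 + 2178576 = 2643700
sqrt(2643700) = 1625.9459
t = 1625.9459 / 4145 = 0.3923 s

0.3923


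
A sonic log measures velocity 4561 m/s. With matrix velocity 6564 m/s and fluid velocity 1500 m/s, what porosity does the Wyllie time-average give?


1/V - 1/Vm = 1/4561 - 1/6564 = 6.69e-05
1/Vf - 1/Vm = 1/1500 - 1/6564 = 0.00051432
phi = 6.69e-05 / 0.00051432 = 0.1301

0.1301


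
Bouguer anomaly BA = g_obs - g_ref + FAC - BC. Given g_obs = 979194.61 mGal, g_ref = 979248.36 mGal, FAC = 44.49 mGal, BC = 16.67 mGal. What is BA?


BA = g_obs - g_ref + FAC - BC
= 979194.61 - 979248.36 + 44.49 - 16.67
= -25.93 mGal

-25.93


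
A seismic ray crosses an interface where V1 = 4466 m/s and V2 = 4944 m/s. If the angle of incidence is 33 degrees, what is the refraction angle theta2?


sin(theta1) = sin(33 deg) = 0.544639
sin(theta2) = V2/V1 * sin(theta1) = 4944/4466 * 0.544639 = 0.602932
theta2 = arcsin(0.602932) = 37.0802 degrees

37.0802


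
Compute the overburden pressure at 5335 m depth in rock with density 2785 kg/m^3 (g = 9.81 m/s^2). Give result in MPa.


P = rho * g * z / 1e6
= 2785 * 9.81 * 5335 / 1e6
= 145756734.75 / 1e6
= 145.7567 MPa

145.7567


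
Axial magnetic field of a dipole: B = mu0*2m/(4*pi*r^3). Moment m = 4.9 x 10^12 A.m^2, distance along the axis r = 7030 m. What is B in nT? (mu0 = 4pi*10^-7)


m = 4.9 x 10^12 = 4900000000000 A.m^2
2m = 9800000000000 A.m^2
r^3 = 7030^3 = 347428927000
B = (4pi*10^-7) * 9800000000000 / (4*pi * 347428927000) * 1e9
= 12315043.202072 / 4365920658831.14 * 1e9
= 2820.7208 nT

2820.7208


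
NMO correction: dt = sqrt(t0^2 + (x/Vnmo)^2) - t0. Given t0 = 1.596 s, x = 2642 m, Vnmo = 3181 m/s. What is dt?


x/Vnmo = 2642/3181 = 0.830556
(x/Vnmo)^2 = 0.689824
t0^2 = 2.547216
sqrt(2.547216 + 0.689824) = 1.799178
dt = 1.799178 - 1.596 = 0.203178

0.203178


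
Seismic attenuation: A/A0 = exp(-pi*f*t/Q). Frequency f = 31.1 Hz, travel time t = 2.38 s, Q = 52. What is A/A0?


pi*f*t/Q = pi*31.1*2.38/52 = 4.471815
A/A0 = exp(-4.471815) = 0.011427

0.011427


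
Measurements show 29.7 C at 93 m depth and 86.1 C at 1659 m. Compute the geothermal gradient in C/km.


dT = 86.1 - 29.7 = 56.4 C
dz = 1659 - 93 = 1566 m
gradient = dT/dz * 1000 = 56.4/1566 * 1000 = 36.0153 C/km

36.0153


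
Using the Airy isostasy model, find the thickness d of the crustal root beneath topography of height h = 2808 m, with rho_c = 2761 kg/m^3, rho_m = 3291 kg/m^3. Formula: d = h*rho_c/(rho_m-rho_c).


rho_m - rho_c = 3291 - 2761 = 530
d = 2808 * 2761 / 530
= 7752888 / 530
= 14628.09 m

14628.09


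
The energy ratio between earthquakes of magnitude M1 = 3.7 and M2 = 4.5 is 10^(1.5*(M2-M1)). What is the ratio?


M2 - M1 = 4.5 - 3.7 = 0.8
1.5 * 0.8 = 1.2
ratio = 10^1.2 = 15.85

15.85


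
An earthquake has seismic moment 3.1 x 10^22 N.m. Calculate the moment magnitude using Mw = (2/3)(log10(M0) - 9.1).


log10(M0) = log10(3.1 x 10^22) = 22.4914
Mw = 2/3 * (22.4914 - 9.1)
= 2/3 * 13.3914
= 8.93

8.93


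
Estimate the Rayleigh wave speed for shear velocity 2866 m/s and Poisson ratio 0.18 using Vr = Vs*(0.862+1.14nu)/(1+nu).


Numerator factor = 0.862 + 1.14*0.18 = 1.0672
Denominator = 1 + 0.18 = 1.18
Vr = 2866 * 1.0672 / 1.18 = 2592.03 m/s

2592.03


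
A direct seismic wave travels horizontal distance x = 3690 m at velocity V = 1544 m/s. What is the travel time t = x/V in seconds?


t = x / V
= 3690 / 1544
= 2.3899 s

2.3899


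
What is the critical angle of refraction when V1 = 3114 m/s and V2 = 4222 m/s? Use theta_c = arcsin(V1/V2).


V1/V2 = 3114/4222 = 0.737565
theta_c = arcsin(0.737565) = 47.5244 degrees

47.5244


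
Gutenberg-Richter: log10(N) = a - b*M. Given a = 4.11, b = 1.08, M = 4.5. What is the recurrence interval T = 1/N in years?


log10(N) = 4.11 - 1.08*4.5 = -0.75
N = 10^-0.75 = 0.177828
T = 1/N = 1/0.177828 = 5.6234 years

5.6234


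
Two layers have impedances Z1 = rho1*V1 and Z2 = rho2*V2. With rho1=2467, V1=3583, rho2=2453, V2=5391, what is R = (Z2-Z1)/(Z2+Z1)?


Z1 = 2467 * 3583 = 8839261
Z2 = 2453 * 5391 = 13224123
R = (13224123 - 8839261) / (13224123 + 8839261) = 4384862 / 22063384 = 0.1987

0.1987


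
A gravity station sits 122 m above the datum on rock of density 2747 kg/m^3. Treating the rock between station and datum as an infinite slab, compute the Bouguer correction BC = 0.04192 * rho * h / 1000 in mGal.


BC = 0.04192 * rho * h / 1000
= 0.04192 * 2747 * 122 / 1000
= 14.0488 mGal

14.0488


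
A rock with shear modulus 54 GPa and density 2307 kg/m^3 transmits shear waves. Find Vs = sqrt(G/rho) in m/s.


Convert G to Pa: G = 54e9 Pa
Compute G/rho = 54e9 / 2307 = 23407022.1066
Vs = sqrt(23407022.1066) = 4838.08 m/s

4838.08


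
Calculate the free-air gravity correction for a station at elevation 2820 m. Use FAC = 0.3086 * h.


FAC = 0.3086 * h
= 0.3086 * 2820
= 870.252 mGal

870.252


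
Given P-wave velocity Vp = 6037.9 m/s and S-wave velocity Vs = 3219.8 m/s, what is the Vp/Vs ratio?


Vp/Vs = 6037.9 / 3219.8
= 1.8752

1.8752


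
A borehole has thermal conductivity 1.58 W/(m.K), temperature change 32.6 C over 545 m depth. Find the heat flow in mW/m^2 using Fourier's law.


q = k * dT / dz * 1000
= 1.58 * 32.6 / 545 * 1000
= 0.09451 * 1000
= 94.5101 mW/m^2

94.5101


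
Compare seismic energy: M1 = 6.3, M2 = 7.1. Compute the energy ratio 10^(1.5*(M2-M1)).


M2 - M1 = 7.1 - 6.3 = 0.8
1.5 * 0.8 = 1.2
ratio = 10^1.2 = 15.85

15.85


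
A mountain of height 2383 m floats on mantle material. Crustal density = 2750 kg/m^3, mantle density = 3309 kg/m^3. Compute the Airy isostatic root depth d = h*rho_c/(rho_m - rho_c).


rho_m - rho_c = 3309 - 2750 = 559
d = 2383 * 2750 / 559
= 6553250 / 559
= 11723.17 m

11723.17


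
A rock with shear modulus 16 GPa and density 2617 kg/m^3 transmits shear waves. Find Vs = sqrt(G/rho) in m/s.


Convert G to Pa: G = 16e9 Pa
Compute G/rho = 16e9 / 2617 = 6113870.8445
Vs = sqrt(6113870.8445) = 2472.62 m/s

2472.62


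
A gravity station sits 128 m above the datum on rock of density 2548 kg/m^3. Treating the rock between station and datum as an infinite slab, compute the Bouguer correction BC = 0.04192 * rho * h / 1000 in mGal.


BC = 0.04192 * rho * h / 1000
= 0.04192 * 2548 * 128 / 1000
= 13.672 mGal

13.672


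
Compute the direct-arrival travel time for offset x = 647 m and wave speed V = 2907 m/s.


t = x / V
= 647 / 2907
= 0.2226 s

0.2226


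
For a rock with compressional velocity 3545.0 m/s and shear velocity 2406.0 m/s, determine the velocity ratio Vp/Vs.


Vp/Vs = 3545.0 / 2406.0
= 1.4734

1.4734


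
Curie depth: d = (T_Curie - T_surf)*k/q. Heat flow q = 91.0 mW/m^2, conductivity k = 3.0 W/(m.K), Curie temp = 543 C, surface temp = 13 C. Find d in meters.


T_Curie - T_surf = 543 - 13 = 530 C
Convert q to W/m^2: 91.0 mW/m^2 = 0.091 W/m^2
d = 530 * 3.0 / 0.091 = 17472.53 m

17472.53


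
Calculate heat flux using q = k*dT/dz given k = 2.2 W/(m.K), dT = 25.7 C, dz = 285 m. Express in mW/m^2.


q = k * dT / dz * 1000
= 2.2 * 25.7 / 285 * 1000
= 0.198386 * 1000
= 198.386 mW/m^2

198.386


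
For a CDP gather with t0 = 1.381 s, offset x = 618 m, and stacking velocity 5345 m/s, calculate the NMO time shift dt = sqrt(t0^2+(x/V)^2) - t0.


x/Vnmo = 618/5345 = 0.115622
(x/Vnmo)^2 = 0.013368
t0^2 = 1.907161
sqrt(1.907161 + 0.013368) = 1.385832
dt = 1.385832 - 1.381 = 0.004832

0.004832


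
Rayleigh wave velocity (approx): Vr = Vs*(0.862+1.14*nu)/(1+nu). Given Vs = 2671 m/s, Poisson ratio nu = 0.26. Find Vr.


Numerator factor = 0.862 + 1.14*0.26 = 1.1584
Denominator = 1 + 0.26 = 1.26
Vr = 2671 * 1.1584 / 1.26 = 2455.62 m/s

2455.62


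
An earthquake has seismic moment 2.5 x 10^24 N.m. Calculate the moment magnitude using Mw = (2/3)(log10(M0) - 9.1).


log10(M0) = log10(2.5 x 10^24) = 24.3979
Mw = 2/3 * (24.3979 - 9.1)
= 2/3 * 15.2979
= 10.2

10.2


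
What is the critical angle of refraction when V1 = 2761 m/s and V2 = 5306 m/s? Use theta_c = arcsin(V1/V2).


V1/V2 = 2761/5306 = 0.520354
theta_c = arcsin(0.520354) = 31.356 degrees

31.356


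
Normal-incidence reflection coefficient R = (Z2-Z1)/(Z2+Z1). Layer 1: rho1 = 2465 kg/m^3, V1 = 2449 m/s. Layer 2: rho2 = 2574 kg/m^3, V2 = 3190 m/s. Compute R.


Z1 = 2465 * 2449 = 6036785
Z2 = 2574 * 3190 = 8211060
R = (8211060 - 6036785) / (8211060 + 6036785) = 2174275 / 14247845 = 0.1526

0.1526


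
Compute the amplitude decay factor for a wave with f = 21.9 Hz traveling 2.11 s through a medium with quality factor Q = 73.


pi*f*t/Q = pi*21.9*2.11/73 = 1.988628
A/A0 = exp(-1.988628) = 0.136883

0.136883


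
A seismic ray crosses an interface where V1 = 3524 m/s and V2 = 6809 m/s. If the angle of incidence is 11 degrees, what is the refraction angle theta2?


sin(theta1) = sin(11 deg) = 0.190809
sin(theta2) = V2/V1 * sin(theta1) = 6809/3524 * 0.190809 = 0.368677
theta2 = arcsin(0.368677) = 21.6341 degrees

21.6341


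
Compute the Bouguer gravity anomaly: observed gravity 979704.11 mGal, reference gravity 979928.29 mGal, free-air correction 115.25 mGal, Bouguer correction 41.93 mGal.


BA = g_obs - g_ref + FAC - BC
= 979704.11 - 979928.29 + 115.25 - 41.93
= -150.86 mGal

-150.86


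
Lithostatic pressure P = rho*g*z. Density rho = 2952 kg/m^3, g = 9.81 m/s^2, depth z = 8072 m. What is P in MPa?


P = rho * g * z / 1e6
= 2952 * 9.81 * 8072 / 1e6
= 233758016.64 / 1e6
= 233.758 MPa

233.758


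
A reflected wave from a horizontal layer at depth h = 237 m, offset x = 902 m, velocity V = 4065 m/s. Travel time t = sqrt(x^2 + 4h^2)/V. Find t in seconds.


x^2 + 4h^2 = 902^2 + 4*237^2 = 813604 + 224676 = 1038280
sqrt(1038280) = 1018.9603
t = 1018.9603 / 4065 = 0.2507 s

0.2507


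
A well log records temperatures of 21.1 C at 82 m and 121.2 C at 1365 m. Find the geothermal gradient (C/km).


dT = 121.2 - 21.1 = 100.1 C
dz = 1365 - 82 = 1283 m
gradient = dT/dz * 1000 = 100.1/1283 * 1000 = 78.0203 C/km

78.0203


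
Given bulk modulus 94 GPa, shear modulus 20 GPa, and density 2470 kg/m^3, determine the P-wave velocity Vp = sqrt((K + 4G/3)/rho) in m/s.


First compute the effective modulus:
K + 4G/3 = 94e9 + 4*20e9/3 = 120666666666.67 Pa
Then divide by density:
120666666666.67 / 2470 = 48852901.4845 Pa/(kg/m^3)
Take the square root:
Vp = sqrt(48852901.4845) = 6989.49 m/s

6989.49


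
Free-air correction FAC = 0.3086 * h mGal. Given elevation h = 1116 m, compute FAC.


FAC = 0.3086 * h
= 0.3086 * 1116
= 344.3976 mGal

344.3976


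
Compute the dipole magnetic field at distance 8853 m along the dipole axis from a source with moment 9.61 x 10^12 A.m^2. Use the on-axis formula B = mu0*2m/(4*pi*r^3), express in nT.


m = 9.61 x 10^12 = 9610000000000 A.m^2
2m = 19220000000000 A.m^2
r^3 = 8853^3 = 693859266477
B = (4pi*10^-7) * 19220000000000 / (4*pi * 693859266477) * 1e9
= 24152564.320798 / 8719292696757.38 * 1e9
= 2770.0142 nT

2770.0142


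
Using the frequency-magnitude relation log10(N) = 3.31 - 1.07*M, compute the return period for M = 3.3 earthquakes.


log10(N) = 3.31 - 1.07*3.3 = -0.221
N = 10^-0.221 = 0.601174
T = 1/N = 1/0.601174 = 1.6634 years

1.6634


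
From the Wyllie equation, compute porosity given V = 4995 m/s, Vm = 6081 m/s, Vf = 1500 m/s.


1/V - 1/Vm = 1/4995 - 1/6081 = 3.575e-05
1/Vf - 1/Vm = 1/1500 - 1/6081 = 0.00050222
phi = 3.575e-05 / 0.00050222 = 0.0712

0.0712


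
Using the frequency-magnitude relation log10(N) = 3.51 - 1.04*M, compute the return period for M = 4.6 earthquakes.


log10(N) = 3.51 - 1.04*4.6 = -1.274
N = 10^-1.274 = 0.053211
T = 1/N = 1/0.053211 = 18.7932 years

18.7932


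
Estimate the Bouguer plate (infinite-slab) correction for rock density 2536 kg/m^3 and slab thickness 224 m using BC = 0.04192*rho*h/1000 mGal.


BC = 0.04192 * rho * h / 1000
= 0.04192 * 2536 * 224 / 1000
= 23.8132 mGal

23.8132


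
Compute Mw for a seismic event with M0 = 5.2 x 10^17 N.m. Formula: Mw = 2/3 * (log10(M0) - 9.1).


log10(M0) = log10(5.2 x 10^17) = 17.716
Mw = 2/3 * (17.716 - 9.1)
= 2/3 * 8.616
= 5.74

5.74


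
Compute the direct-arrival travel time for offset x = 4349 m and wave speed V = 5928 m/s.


t = x / V
= 4349 / 5928
= 0.7336 s

0.7336


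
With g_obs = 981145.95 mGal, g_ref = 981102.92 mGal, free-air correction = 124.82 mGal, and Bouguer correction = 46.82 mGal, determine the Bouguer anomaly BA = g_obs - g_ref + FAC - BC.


BA = g_obs - g_ref + FAC - BC
= 981145.95 - 981102.92 + 124.82 - 46.82
= 121.03 mGal

121.03


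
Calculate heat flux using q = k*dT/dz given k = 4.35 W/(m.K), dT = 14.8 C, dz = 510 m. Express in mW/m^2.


q = k * dT / dz * 1000
= 4.35 * 14.8 / 510 * 1000
= 0.126235 * 1000
= 126.2353 mW/m^2

126.2353


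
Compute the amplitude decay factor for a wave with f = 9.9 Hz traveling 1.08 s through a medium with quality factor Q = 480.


pi*f*t/Q = pi*9.9*1.08/480 = 0.069979
A/A0 = exp(-0.069979) = 0.932413

0.932413


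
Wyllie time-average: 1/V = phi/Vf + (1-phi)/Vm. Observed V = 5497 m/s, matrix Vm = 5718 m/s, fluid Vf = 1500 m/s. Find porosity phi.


1/V - 1/Vm = 1/5497 - 1/5718 = 7.03e-06
1/Vf - 1/Vm = 1/1500 - 1/5718 = 0.00049178
phi = 7.03e-06 / 0.00049178 = 0.0143

0.0143


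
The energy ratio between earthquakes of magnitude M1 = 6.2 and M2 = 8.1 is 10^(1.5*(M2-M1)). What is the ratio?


M2 - M1 = 8.1 - 6.2 = 1.9
1.5 * 1.9 = 2.85
ratio = 10^2.85 = 707.95

707.95


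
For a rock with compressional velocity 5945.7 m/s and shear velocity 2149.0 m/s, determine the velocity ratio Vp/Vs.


Vp/Vs = 5945.7 / 2149.0
= 2.7667

2.7667


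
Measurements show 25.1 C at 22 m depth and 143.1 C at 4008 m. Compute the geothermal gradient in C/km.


dT = 143.1 - 25.1 = 118.0 C
dz = 4008 - 22 = 3986 m
gradient = dT/dz * 1000 = 118.0/3986 * 1000 = 29.6036 C/km

29.6036


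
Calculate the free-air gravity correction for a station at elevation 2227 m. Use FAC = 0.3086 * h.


FAC = 0.3086 * h
= 0.3086 * 2227
= 687.2522 mGal

687.2522


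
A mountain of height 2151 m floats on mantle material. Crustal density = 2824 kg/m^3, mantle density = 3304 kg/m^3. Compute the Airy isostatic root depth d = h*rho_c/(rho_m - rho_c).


rho_m - rho_c = 3304 - 2824 = 480
d = 2151 * 2824 / 480
= 6074424 / 480
= 12655.05 m

12655.05


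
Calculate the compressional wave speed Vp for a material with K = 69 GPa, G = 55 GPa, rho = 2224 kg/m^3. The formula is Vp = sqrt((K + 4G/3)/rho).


First compute the effective modulus:
K + 4G/3 = 69e9 + 4*55e9/3 = 142333333333.33 Pa
Then divide by density:
142333333333.33 / 2224 = 63998800.9592 Pa/(kg/m^3)
Take the square root:
Vp = sqrt(63998800.9592) = 7999.93 m/s

7999.93


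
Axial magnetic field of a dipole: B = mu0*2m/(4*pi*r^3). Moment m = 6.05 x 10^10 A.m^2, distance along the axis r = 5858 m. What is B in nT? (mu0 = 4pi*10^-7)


m = 6.05 x 10^10 = 60500000000 A.m^2
2m = 121000000000 A.m^2
r^3 = 5858^3 = 201024088712
B = (4pi*10^-7) * 121000000000 / (4*pi * 201024088712) * 1e9
= 152053.084434 / 2526143201168.81 * 1e9
= 60.1918 nT

60.1918


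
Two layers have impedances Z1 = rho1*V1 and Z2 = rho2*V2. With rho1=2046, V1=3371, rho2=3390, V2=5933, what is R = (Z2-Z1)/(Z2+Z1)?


Z1 = 2046 * 3371 = 6897066
Z2 = 3390 * 5933 = 20112870
R = (20112870 - 6897066) / (20112870 + 6897066) = 13215804 / 27009936 = 0.4893

0.4893


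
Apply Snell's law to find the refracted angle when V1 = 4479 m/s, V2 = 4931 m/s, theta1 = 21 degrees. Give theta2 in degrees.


sin(theta1) = sin(21 deg) = 0.358368
sin(theta2) = V2/V1 * sin(theta1) = 4931/4479 * 0.358368 = 0.394533
theta2 = arcsin(0.394533) = 23.2368 degrees

23.2368


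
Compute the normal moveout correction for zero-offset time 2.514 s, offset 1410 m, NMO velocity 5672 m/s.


x/Vnmo = 1410/5672 = 0.24859
(x/Vnmo)^2 = 0.061797
t0^2 = 6.320196
sqrt(6.320196 + 0.061797) = 2.526261
dt = 2.526261 - 2.514 = 0.012261

0.012261


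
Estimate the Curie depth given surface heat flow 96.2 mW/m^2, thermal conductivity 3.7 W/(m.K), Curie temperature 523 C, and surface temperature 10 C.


T_Curie - T_surf = 523 - 10 = 513 C
Convert q to W/m^2: 96.2 mW/m^2 = 0.0962 W/m^2
d = 513 * 3.7 / 0.0962 = 19730.77 m

19730.77


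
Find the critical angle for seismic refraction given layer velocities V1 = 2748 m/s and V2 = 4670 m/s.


V1/V2 = 2748/4670 = 0.588437
theta_c = arcsin(0.588437) = 36.0462 degrees

36.0462


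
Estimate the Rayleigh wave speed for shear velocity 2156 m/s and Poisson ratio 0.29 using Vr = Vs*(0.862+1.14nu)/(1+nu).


Numerator factor = 0.862 + 1.14*0.29 = 1.1926
Denominator = 1 + 0.29 = 1.29
Vr = 2156 * 1.1926 / 1.29 = 1993.21 m/s

1993.21


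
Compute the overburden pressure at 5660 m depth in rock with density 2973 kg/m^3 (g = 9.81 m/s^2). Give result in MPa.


P = rho * g * z / 1e6
= 2973 * 9.81 * 5660 / 1e6
= 165074635.8 / 1e6
= 165.0746 MPa

165.0746


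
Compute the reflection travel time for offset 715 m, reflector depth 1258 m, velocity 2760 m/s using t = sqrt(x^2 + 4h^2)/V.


x^2 + 4h^2 = 715^2 + 4*1258^2 = 511225 + 6330256 = 6841481
sqrt(6841481) = 2615.6225
t = 2615.6225 / 2760 = 0.9477 s

0.9477


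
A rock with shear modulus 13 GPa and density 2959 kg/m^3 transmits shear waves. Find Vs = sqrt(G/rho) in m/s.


Convert G to Pa: G = 13e9 Pa
Compute G/rho = 13e9 / 2959 = 4393376.1406
Vs = sqrt(4393376.1406) = 2096.04 m/s

2096.04


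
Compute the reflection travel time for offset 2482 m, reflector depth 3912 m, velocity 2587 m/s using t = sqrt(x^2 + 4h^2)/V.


x^2 + 4h^2 = 2482^2 + 4*3912^2 = 6160324 + 61214976 = 67375300
sqrt(67375300) = 8208.2459
t = 8208.2459 / 2587 = 3.1729 s

3.1729


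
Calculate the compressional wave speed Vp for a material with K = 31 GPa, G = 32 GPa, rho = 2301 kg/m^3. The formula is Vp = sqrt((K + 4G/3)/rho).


First compute the effective modulus:
K + 4G/3 = 31e9 + 4*32e9/3 = 73666666666.67 Pa
Then divide by density:
73666666666.67 / 2301 = 32015065.9134 Pa/(kg/m^3)
Take the square root:
Vp = sqrt(32015065.9134) = 5658.19 m/s

5658.19


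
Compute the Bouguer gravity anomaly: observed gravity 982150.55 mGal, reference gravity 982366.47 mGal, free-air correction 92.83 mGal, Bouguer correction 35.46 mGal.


BA = g_obs - g_ref + FAC - BC
= 982150.55 - 982366.47 + 92.83 - 35.46
= -158.55 mGal

-158.55


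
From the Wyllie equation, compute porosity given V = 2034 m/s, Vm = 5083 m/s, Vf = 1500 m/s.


1/V - 1/Vm = 1/2034 - 1/5083 = 0.00029491
1/Vf - 1/Vm = 1/1500 - 1/5083 = 0.00046993
phi = 0.00029491 / 0.00046993 = 0.6276

0.6276


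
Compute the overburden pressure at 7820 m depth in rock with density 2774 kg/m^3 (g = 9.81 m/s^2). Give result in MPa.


P = rho * g * z / 1e6
= 2774 * 9.81 * 7820 / 1e6
= 212805190.8 / 1e6
= 212.8052 MPa

212.8052


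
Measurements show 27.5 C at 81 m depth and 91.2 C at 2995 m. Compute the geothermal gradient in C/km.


dT = 91.2 - 27.5 = 63.7 C
dz = 2995 - 81 = 2914 m
gradient = dT/dz * 1000 = 63.7/2914 * 1000 = 21.86 C/km

21.86


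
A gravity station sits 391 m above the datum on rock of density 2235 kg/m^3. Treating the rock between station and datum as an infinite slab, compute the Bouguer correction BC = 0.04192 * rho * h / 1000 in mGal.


BC = 0.04192 * rho * h / 1000
= 0.04192 * 2235 * 391 / 1000
= 36.6333 mGal

36.6333


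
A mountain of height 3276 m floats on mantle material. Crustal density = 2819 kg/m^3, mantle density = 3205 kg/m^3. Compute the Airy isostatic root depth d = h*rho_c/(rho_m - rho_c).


rho_m - rho_c = 3205 - 2819 = 386
d = 3276 * 2819 / 386
= 9235044 / 386
= 23924.98 m

23924.98


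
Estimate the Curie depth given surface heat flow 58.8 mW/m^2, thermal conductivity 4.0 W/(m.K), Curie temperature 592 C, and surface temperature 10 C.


T_Curie - T_surf = 592 - 10 = 582 C
Convert q to W/m^2: 58.8 mW/m^2 = 0.0588 W/m^2
d = 582 * 4.0 / 0.0588 = 39591.84 m

39591.84


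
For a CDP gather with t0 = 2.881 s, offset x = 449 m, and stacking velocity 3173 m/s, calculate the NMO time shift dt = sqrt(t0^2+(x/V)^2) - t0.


x/Vnmo = 449/3173 = 0.141506
(x/Vnmo)^2 = 0.020024
t0^2 = 8.300161
sqrt(8.300161 + 0.020024) = 2.884473
dt = 2.884473 - 2.881 = 0.003473

0.003473


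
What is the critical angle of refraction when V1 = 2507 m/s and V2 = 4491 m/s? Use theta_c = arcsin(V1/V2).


V1/V2 = 2507/4491 = 0.558228
theta_c = arcsin(0.558228) = 33.9333 degrees

33.9333


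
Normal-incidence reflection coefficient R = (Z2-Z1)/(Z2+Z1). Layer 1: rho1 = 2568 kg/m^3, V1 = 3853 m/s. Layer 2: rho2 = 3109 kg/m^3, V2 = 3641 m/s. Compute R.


Z1 = 2568 * 3853 = 9894504
Z2 = 3109 * 3641 = 11319869
R = (11319869 - 9894504) / (11319869 + 9894504) = 1425365 / 21214373 = 0.0672

0.0672


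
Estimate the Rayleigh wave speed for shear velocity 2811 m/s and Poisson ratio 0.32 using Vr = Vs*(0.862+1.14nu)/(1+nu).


Numerator factor = 0.862 + 1.14*0.32 = 1.2268
Denominator = 1 + 0.32 = 1.32
Vr = 2811 * 1.2268 / 1.32 = 2612.53 m/s

2612.53


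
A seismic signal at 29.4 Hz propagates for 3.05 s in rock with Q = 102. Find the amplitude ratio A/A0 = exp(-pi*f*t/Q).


pi*f*t/Q = pi*29.4*3.05/102 = 2.76183
A/A0 = exp(-2.76183) = 0.063176

0.063176


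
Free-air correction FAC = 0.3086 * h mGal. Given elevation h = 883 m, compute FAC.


FAC = 0.3086 * h
= 0.3086 * 883
= 272.4938 mGal

272.4938


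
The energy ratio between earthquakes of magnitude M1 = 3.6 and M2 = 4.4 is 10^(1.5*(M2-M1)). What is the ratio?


M2 - M1 = 4.4 - 3.6 = 0.8
1.5 * 0.8 = 1.2
ratio = 10^1.2 = 15.85

15.85


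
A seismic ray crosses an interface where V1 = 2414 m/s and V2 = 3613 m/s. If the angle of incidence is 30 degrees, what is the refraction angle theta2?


sin(theta1) = sin(30 deg) = 0.5
sin(theta2) = V2/V1 * sin(theta1) = 3613/2414 * 0.5 = 0.748343
theta2 = arcsin(0.748343) = 48.447 degrees

48.447


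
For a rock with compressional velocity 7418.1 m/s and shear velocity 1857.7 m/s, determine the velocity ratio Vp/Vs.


Vp/Vs = 7418.1 / 1857.7
= 3.9932

3.9932


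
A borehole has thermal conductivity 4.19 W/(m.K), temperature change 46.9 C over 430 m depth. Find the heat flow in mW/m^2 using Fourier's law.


q = k * dT / dz * 1000
= 4.19 * 46.9 / 430 * 1000
= 0.457002 * 1000
= 457.0023 mW/m^2

457.0023


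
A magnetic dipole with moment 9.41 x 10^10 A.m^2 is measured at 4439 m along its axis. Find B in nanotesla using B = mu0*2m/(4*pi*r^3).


m = 9.41 x 10^10 = 94100000000 A.m^2
2m = 188200000000 A.m^2
r^3 = 4439^3 = 87469256519
B = (4pi*10^-7) * 188200000000 / (4*pi * 87469256519) * 1e9
= 236499.094962 / 1099171094780.21 * 1e9
= 215.1613 nT

215.1613


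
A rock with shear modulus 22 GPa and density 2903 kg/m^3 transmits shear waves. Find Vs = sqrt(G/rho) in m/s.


Convert G to Pa: G = 22e9 Pa
Compute G/rho = 22e9 / 2903 = 7578367.2063
Vs = sqrt(7578367.2063) = 2752.88 m/s

2752.88
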